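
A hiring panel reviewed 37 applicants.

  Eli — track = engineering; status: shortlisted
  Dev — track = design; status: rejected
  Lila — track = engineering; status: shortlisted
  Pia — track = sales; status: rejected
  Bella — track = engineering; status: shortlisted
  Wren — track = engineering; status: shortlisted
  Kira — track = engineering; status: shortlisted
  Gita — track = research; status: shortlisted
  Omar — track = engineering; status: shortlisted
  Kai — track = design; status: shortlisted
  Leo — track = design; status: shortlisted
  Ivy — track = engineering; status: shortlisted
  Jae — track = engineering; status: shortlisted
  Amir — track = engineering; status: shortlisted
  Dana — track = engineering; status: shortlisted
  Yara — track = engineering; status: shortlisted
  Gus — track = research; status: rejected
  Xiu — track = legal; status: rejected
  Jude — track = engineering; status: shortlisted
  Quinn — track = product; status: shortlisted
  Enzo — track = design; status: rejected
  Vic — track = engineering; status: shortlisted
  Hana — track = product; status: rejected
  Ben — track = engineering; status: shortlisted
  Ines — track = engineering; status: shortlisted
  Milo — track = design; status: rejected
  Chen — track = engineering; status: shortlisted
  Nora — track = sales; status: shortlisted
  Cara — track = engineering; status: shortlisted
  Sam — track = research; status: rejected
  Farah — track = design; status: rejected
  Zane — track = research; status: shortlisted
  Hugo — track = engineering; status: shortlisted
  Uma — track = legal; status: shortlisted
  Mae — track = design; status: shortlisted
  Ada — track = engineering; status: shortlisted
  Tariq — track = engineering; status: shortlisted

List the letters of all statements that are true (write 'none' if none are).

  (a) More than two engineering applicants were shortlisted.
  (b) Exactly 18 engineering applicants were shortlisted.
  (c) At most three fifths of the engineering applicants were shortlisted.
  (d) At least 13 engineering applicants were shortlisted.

(a), (d)

|A| = 20, |A ∩ B| = 20, |A ∖ B| = 0.
(a) |A ∩ B| > 2: holds.
(b) |A ∩ B| = 18: fails.
(c) |A ∩ B| / |A| ≤ 3/5: fails.
(d) |A ∩ B| ≥ 13: holds.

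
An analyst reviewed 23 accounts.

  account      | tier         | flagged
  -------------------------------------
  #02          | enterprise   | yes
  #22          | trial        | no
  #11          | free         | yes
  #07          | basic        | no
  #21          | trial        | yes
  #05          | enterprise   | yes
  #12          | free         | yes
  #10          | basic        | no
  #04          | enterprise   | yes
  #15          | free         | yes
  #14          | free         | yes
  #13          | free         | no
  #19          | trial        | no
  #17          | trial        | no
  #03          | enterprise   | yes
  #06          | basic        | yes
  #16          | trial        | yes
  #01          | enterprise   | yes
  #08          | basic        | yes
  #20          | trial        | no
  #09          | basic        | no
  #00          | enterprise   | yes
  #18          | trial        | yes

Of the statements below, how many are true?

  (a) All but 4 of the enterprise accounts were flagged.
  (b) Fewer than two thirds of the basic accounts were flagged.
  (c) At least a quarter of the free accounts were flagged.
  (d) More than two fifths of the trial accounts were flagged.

(a) enterprise: |A| = 6, |A ∩ B| = 6; needs |A ∖ B| = 4 — false.
(b) basic: |A| = 5, |A ∩ B| = 2; needs |A ∩ B| / |A| < 2/3 — true.
(c) free: |A| = 5, |A ∩ B| = 4; needs |A ∩ B| / |A| ≥ 1/4 — true.
(d) trial: |A| = 7, |A ∩ B| = 3; needs |A ∩ B| / |A| > 2/5 — true.

3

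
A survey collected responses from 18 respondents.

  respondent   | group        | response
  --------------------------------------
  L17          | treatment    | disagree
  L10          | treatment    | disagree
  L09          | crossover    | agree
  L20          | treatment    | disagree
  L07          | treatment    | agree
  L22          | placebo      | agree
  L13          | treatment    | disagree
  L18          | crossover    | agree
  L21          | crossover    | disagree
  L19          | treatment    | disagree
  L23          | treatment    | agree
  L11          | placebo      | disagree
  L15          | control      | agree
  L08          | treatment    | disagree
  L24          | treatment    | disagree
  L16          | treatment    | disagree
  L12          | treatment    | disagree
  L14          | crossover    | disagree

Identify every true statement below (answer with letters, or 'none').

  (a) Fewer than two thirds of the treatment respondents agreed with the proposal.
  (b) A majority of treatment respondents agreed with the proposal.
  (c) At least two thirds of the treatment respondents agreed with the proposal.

|A| = 11, |A ∩ B| = 2, |A ∖ B| = 9.
(a) |A ∩ B| / |A| < 2/3: holds.
(b) |A ∩ B| > |A ∖ B|: fails.
(c) |A ∩ B| / |A| ≥ 2/3: fails.

(a)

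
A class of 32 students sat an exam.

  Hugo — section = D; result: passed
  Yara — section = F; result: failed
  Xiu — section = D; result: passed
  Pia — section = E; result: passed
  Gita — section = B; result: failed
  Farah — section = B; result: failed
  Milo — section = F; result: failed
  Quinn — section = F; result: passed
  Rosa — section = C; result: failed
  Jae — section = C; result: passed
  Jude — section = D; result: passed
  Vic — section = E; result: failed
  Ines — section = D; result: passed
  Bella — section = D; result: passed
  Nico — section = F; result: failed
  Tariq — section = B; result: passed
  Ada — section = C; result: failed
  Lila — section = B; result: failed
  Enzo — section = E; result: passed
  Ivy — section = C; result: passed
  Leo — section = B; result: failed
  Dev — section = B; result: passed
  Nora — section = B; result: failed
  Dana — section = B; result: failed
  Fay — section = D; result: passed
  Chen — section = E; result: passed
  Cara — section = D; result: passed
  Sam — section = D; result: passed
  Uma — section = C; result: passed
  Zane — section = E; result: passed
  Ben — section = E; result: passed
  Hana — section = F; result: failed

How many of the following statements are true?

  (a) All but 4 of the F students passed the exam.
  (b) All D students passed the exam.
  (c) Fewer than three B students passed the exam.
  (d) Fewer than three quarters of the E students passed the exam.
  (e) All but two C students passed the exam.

(a) F: |A| = 5, |A ∩ B| = 1; needs |A ∖ B| = 4 — true.
(b) D: |A| = 8, |A ∩ B| = 8; needs A ⊆ B, i.e. every element of A is in B (|A ∖ B| = 0) — true.
(c) B: |A| = 8, |A ∩ B| = 2; needs |A ∩ B| < 3 — true.
(d) E: |A| = 6, |A ∩ B| = 5; needs |A ∩ B| / |A| < 3/4 — false.
(e) C: |A| = 5, |A ∩ B| = 3; needs |A ∖ B| = 2 — true.

4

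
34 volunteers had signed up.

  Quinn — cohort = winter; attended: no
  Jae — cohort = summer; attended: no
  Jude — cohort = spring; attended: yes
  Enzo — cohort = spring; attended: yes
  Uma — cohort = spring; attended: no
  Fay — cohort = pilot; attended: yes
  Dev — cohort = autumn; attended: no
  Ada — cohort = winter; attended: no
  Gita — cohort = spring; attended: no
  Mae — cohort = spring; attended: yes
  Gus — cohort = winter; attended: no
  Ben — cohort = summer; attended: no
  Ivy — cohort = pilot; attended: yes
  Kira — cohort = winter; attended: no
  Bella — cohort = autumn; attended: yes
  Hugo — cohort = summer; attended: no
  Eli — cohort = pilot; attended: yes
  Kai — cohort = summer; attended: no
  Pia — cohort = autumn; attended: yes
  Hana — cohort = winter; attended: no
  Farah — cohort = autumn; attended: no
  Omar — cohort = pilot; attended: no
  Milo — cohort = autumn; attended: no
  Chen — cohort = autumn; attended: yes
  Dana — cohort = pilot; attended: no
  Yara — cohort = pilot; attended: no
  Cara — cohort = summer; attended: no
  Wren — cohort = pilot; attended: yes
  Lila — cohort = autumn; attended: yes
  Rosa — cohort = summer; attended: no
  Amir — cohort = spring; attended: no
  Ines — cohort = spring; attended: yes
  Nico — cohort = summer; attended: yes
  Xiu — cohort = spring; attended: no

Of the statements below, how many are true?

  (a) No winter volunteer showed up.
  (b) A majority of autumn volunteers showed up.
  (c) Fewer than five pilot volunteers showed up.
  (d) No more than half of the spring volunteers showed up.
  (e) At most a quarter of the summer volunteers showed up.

(a) winter: |A| = 5, |A ∩ B| = 0; needs A ∩ B = ∅ (|A ∩ B| = 0) — true.
(b) autumn: |A| = 7, |A ∩ B| = 4; needs |A ∩ B| > |A ∖ B| — true.
(c) pilot: |A| = 7, |A ∩ B| = 4; needs |A ∩ B| < 5 — true.
(d) spring: |A| = 8, |A ∩ B| = 4; needs |A ∩ B| ≤ |A ∖ B| — true.
(e) summer: |A| = 7, |A ∩ B| = 1; needs |A ∩ B| / |A| ≤ 1/4 — true.

5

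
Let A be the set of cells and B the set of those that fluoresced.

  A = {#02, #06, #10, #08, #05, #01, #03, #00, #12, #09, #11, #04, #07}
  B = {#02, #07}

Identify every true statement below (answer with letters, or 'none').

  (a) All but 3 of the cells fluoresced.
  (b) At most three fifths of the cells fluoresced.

(b)

|A| = 13, |A ∩ B| = 2, |A ∖ B| = 11.
(a) |A ∖ B| = 3: fails.
(b) |A ∩ B| / |A| ≤ 3/5: holds.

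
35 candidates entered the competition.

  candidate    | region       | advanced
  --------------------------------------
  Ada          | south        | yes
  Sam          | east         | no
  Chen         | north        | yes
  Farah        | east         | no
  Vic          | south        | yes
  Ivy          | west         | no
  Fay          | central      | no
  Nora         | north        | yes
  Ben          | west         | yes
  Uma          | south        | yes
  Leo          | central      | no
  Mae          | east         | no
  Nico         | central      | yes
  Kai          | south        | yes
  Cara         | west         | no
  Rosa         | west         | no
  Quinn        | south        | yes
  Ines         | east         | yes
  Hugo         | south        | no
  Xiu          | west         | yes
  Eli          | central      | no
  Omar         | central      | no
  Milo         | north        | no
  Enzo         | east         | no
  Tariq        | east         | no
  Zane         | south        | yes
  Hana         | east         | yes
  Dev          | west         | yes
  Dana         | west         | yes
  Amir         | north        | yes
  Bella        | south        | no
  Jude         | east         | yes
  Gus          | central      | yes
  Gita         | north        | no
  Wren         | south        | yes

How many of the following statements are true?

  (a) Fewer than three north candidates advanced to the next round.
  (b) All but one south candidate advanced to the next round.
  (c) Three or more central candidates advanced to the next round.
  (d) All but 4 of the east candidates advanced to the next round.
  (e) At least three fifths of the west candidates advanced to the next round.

0

(a) north: |A| = 5, |A ∩ B| = 3; needs |A ∩ B| < 3 — false.
(b) south: |A| = 9, |A ∩ B| = 7; needs |A ∖ B| = 1 — false.
(c) central: |A| = 6, |A ∩ B| = 2; needs |A ∩ B| ≥ 3 — false.
(d) east: |A| = 8, |A ∩ B| = 3; needs |A ∖ B| = 4 — false.
(e) west: |A| = 7, |A ∩ B| = 4; needs |A ∩ B| / |A| ≥ 3/5 — false.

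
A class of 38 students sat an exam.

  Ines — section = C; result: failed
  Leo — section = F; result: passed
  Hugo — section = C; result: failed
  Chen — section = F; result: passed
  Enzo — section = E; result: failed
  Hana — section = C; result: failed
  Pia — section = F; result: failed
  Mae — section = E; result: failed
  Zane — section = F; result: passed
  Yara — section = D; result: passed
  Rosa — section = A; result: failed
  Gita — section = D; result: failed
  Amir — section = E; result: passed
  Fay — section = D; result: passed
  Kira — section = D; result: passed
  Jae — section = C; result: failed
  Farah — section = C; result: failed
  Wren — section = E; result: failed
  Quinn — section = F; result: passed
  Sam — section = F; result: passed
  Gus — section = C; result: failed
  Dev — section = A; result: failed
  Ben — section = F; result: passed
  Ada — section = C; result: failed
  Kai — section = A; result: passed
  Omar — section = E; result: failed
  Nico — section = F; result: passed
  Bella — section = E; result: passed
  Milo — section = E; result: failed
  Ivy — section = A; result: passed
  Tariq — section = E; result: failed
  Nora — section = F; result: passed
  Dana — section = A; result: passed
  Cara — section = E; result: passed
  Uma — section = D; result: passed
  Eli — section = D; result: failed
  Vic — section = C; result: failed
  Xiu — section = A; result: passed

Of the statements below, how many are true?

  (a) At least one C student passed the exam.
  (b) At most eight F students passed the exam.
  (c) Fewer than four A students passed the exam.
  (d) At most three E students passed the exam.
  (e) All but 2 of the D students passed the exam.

(a) C: |A| = 8, |A ∩ B| = 0; needs A ∩ B ≠ ∅ (|A ∩ B| ≥ 1) — false.
(b) F: |A| = 9, |A ∩ B| = 8; needs |A ∩ B| ≤ 8 — true.
(c) A: |A| = 6, |A ∩ B| = 4; needs |A ∩ B| < 4 — false.
(d) E: |A| = 9, |A ∩ B| = 3; needs |A ∩ B| ≤ 3 — true.
(e) D: |A| = 6, |A ∩ B| = 4; needs |A ∖ B| = 2 — true.

3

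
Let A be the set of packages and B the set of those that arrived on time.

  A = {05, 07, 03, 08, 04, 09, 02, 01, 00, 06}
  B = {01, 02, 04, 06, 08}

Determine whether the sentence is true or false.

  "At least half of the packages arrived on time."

True

Truth condition: |A ∩ B| ≥ |A ∖ B|.
A (the restrictor) = {05, 07, 03, 08, 04, 09, 02, 01, 00, 06}, |A| = 10.
A ∩ B = {08, 04, 02, 01, 06}, so |A ∩ B| = 5.
A ∖ B = {05, 07, 03, 09, 00}, so |A ∖ B| = 5.
5 = 5, so the statement is true.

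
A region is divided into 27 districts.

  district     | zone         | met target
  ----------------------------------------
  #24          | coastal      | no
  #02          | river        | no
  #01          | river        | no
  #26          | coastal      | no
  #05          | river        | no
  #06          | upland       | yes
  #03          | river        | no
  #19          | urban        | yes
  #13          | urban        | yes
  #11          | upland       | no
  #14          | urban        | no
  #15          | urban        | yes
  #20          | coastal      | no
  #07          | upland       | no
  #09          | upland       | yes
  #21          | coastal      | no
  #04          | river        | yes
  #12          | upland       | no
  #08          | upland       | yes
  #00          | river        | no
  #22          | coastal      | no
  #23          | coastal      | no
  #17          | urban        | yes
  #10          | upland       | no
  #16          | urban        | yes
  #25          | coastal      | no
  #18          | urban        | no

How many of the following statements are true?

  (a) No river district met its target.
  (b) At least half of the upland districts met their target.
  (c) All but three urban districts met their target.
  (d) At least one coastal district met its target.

0

(a) river: |A| = 6, |A ∩ B| = 1; needs A ∩ B = ∅ (|A ∩ B| = 0) — false.
(b) upland: |A| = 7, |A ∩ B| = 3; needs |A ∩ B| ≥ |A ∖ B| — false.
(c) urban: |A| = 7, |A ∩ B| = 5; needs |A ∖ B| = 3 — false.
(d) coastal: |A| = 7, |A ∩ B| = 0; needs A ∩ B ≠ ∅ (|A ∩ B| ≥ 1) — false.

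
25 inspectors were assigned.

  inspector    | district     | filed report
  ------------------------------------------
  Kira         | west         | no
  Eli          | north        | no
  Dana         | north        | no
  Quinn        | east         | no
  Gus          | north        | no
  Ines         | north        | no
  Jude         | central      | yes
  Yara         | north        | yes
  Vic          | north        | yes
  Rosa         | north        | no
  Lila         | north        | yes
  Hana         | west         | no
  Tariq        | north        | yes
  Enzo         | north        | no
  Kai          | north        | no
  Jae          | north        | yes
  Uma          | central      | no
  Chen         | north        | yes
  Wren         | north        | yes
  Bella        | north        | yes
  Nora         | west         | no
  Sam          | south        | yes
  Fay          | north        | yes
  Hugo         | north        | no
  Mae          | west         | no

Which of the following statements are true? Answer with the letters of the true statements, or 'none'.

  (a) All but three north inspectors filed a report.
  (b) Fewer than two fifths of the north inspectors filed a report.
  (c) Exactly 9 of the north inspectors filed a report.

(c)

|A| = 17, |A ∩ B| = 9, |A ∖ B| = 8.
(a) |A ∖ B| = 3: fails.
(b) |A ∩ B| / |A| < 2/5: fails.
(c) |A ∩ B| = 9: holds.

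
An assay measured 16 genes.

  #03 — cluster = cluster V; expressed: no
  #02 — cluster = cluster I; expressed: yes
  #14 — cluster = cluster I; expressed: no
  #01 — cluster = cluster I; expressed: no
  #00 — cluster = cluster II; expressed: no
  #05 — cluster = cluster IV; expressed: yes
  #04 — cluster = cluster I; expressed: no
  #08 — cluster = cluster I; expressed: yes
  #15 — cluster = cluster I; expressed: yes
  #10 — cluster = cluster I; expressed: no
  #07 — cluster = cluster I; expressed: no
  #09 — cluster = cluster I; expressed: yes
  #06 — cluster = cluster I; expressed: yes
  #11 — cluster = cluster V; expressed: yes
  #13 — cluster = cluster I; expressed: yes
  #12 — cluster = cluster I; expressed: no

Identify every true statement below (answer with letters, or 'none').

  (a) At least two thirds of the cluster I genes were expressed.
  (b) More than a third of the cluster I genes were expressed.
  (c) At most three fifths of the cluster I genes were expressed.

|A| = 12, |A ∩ B| = 6, |A ∖ B| = 6.
(a) |A ∩ B| / |A| ≥ 2/3: fails.
(b) |A ∩ B| / |A| > 1/3: holds.
(c) |A ∩ B| / |A| ≤ 3/5: holds.

(b), (c)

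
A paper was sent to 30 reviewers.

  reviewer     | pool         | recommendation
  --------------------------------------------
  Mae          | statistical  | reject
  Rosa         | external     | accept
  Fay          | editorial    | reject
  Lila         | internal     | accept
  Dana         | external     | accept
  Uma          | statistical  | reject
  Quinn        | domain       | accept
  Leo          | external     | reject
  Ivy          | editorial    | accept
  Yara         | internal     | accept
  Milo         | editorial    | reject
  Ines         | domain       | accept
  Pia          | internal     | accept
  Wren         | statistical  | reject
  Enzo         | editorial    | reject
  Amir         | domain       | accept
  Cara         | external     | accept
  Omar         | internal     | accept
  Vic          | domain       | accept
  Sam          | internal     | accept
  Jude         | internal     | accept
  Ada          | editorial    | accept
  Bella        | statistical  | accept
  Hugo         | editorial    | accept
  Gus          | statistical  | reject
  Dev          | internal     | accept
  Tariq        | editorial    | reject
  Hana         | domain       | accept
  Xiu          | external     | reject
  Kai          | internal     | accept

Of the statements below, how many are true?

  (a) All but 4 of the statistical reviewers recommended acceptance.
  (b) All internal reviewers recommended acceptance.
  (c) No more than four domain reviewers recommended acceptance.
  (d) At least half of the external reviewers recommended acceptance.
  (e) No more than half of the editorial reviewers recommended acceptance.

4

(a) statistical: |A| = 5, |A ∩ B| = 1; needs |A ∖ B| = 4 — true.
(b) internal: |A| = 8, |A ∩ B| = 8; needs A ⊆ B, i.e. every element of A is in B (|A ∖ B| = 0) — true.
(c) domain: |A| = 5, |A ∩ B| = 5; needs |A ∩ B| ≤ 4 — false.
(d) external: |A| = 5, |A ∩ B| = 3; needs |A ∩ B| ≥ |A ∖ B| — true.
(e) editorial: |A| = 7, |A ∩ B| = 3; needs |A ∩ B| ≤ |A ∖ B| — true.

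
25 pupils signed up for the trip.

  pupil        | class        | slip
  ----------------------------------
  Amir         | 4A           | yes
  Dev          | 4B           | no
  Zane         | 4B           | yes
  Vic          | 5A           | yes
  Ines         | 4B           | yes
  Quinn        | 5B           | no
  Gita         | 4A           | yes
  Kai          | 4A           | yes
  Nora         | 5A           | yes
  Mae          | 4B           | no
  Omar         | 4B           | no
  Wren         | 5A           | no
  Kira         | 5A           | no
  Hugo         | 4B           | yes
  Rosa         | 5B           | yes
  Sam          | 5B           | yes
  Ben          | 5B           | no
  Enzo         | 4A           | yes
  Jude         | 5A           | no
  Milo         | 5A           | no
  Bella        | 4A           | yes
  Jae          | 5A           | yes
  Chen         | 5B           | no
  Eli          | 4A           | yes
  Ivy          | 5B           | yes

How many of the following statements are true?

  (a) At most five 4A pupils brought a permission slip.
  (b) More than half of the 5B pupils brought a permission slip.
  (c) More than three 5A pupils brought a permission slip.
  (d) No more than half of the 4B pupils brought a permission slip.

(a) 4A: |A| = 6, |A ∩ B| = 6; needs |A ∩ B| ≤ 5 — false.
(b) 5B: |A| = 6, |A ∩ B| = 3; needs |A ∩ B| > |A ∖ B| — false.
(c) 5A: |A| = 7, |A ∩ B| = 3; needs |A ∩ B| > 3 — false.
(d) 4B: |A| = 6, |A ∩ B| = 3; needs |A ∩ B| ≤ |A ∖ B| — true.

1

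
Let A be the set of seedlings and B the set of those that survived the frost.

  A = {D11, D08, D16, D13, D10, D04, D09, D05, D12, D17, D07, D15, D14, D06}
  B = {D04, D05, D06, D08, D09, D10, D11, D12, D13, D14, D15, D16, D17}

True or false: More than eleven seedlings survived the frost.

True

'More than eleven seedlings survived the frost' holds iff |A ∩ B| > 11.
A (the restrictor) = {D11, D08, D16, D13, D10, D04, D09, D05, D12, D17, D07, D15, D14, D06}, |A| = 14.
A ∩ B = {D11, D08, D16, D13, D10, D04, D09, D05, D12, D17, D15, D14, D06}, so |A ∩ B| = 13.
|A ∩ B| = 13, so the statement is true.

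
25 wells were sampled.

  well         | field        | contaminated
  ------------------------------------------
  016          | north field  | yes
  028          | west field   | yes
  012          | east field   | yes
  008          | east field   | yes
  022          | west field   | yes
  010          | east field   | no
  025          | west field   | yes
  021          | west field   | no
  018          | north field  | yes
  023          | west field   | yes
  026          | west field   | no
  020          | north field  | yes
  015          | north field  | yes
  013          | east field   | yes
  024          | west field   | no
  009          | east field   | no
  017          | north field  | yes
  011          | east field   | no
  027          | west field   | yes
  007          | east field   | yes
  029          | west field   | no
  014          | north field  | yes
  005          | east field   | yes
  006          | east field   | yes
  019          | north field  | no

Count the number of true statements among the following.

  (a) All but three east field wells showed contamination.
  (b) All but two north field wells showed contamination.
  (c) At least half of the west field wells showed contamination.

2

(a) east field: |A| = 9, |A ∩ B| = 6; needs |A ∖ B| = 3 — true.
(b) north field: |A| = 7, |A ∩ B| = 6; needs |A ∖ B| = 2 — false.
(c) west field: |A| = 9, |A ∩ B| = 5; needs |A ∩ B| ≥ |A ∖ B| — true.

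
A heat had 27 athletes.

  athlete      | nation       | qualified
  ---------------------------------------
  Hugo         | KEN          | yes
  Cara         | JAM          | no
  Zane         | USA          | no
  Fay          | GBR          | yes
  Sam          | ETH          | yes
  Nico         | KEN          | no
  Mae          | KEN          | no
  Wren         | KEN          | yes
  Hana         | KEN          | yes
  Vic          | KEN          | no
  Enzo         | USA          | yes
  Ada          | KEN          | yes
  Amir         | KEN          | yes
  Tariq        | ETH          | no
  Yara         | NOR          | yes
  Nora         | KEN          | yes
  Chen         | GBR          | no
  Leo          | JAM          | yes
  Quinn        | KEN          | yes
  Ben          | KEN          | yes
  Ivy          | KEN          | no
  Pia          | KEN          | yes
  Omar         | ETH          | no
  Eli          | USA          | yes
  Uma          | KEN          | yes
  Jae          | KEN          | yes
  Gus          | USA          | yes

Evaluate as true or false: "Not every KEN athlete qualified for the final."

True

'Not every KEN athlete qualified for the final' holds iff A ⊄ B (|A ∖ B| ≥ 1).
|A| = 15, |A ∩ B| = 11, |A ∖ B| = 4.
So the statement is true.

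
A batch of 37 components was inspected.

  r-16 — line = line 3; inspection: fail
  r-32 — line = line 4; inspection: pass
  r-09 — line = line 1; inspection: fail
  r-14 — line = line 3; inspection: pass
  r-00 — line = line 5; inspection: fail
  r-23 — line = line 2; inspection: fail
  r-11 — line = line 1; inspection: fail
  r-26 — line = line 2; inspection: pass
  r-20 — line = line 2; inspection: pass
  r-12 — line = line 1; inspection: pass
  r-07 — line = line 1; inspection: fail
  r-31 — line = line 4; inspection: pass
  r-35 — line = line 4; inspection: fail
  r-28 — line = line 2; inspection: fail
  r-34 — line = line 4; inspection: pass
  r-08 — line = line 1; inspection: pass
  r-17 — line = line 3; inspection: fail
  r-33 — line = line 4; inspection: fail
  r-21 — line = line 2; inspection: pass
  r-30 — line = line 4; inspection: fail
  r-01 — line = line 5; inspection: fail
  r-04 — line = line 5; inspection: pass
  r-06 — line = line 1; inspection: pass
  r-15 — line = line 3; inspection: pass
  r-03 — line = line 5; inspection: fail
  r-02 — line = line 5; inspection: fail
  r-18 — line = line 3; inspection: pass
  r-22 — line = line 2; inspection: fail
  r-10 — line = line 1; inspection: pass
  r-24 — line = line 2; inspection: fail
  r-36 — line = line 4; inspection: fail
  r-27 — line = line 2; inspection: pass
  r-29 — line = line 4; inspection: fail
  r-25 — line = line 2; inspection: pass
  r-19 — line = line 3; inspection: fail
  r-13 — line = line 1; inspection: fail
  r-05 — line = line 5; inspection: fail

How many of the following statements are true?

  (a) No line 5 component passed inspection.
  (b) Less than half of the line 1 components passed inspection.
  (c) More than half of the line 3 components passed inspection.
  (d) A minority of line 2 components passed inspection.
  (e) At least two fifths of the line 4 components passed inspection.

(a) line 5: |A| = 6, |A ∩ B| = 1; needs A ∩ B = ∅ (|A ∩ B| = 0) — false.
(b) line 1: |A| = 8, |A ∩ B| = 4; needs |A ∩ B| < |A ∖ B| — false.
(c) line 3: |A| = 6, |A ∩ B| = 3; needs |A ∩ B| > |A ∖ B| — false.
(d) line 2: |A| = 9, |A ∩ B| = 5; needs |A ∩ B| < |A ∖ B| — false.
(e) line 4: |A| = 8, |A ∩ B| = 3; needs |A ∩ B| / |A| ≥ 2/5 — false.

0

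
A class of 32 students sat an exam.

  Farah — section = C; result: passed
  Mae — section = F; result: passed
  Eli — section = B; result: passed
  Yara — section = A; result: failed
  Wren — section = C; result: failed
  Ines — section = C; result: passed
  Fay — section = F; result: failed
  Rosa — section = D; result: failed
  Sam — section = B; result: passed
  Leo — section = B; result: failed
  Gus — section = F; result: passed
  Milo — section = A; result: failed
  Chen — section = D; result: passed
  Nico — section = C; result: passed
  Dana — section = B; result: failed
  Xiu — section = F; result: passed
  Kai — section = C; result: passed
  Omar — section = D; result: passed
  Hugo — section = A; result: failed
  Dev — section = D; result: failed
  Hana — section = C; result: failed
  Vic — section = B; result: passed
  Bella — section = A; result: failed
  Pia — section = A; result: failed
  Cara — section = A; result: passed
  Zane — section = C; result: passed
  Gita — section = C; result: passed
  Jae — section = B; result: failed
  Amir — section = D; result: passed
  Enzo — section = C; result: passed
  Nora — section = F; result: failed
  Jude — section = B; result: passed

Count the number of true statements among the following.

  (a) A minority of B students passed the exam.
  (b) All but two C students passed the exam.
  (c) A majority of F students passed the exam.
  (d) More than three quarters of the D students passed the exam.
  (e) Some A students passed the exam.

3

(a) B: |A| = 7, |A ∩ B| = 4; needs |A ∩ B| < |A ∖ B| — false.
(b) C: |A| = 9, |A ∩ B| = 7; needs |A ∖ B| = 2 — true.
(c) F: |A| = 5, |A ∩ B| = 3; needs |A ∩ B| > |A ∖ B| — true.
(d) D: |A| = 5, |A ∩ B| = 3; needs |A ∩ B| / |A| > 3/4 — false.
(e) A: |A| = 6, |A ∩ B| = 1; needs A ∩ B ≠ ∅ (|A ∩ B| ≥ 1) — true.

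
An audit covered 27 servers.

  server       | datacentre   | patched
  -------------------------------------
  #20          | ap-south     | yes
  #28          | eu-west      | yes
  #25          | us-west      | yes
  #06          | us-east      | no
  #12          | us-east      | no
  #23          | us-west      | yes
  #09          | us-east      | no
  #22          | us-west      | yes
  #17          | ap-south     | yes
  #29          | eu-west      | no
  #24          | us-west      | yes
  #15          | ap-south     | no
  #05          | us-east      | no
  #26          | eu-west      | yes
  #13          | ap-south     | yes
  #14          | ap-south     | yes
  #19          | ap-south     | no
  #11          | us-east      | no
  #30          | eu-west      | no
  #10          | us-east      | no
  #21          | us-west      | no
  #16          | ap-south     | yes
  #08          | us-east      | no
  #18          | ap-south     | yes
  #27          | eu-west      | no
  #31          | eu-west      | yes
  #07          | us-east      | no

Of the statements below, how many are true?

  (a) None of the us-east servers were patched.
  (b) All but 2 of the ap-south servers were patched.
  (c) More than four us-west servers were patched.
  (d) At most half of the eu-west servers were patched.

(a) us-east: |A| = 8, |A ∩ B| = 0; needs A ∩ B = ∅ (|A ∩ B| = 0) — true.
(b) ap-south: |A| = 8, |A ∩ B| = 6; needs |A ∖ B| = 2 — true.
(c) us-west: |A| = 5, |A ∩ B| = 4; needs |A ∩ B| > 4 — false.
(d) eu-west: |A| = 6, |A ∩ B| = 3; needs |A ∩ B| ≤ |A ∖ B| — true.

3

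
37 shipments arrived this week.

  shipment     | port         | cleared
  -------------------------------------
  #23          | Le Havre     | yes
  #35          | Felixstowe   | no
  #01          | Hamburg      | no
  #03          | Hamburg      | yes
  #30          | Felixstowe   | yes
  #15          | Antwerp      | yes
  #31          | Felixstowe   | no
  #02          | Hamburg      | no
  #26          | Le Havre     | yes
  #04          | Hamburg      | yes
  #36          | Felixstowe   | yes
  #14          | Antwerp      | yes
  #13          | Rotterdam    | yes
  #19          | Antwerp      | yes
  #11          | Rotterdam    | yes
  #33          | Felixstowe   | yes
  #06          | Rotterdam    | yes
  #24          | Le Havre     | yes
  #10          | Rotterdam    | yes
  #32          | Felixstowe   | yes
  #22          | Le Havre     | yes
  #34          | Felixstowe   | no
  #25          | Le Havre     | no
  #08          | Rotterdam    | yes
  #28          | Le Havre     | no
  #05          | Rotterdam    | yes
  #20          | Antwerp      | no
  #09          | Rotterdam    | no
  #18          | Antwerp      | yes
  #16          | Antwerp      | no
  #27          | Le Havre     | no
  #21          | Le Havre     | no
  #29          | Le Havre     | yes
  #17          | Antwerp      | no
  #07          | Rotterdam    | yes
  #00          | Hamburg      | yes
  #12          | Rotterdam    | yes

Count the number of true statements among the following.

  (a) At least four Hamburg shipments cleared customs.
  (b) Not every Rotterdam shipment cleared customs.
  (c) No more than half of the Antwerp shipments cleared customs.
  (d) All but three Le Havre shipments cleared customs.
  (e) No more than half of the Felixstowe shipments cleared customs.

(a) Hamburg: |A| = 5, |A ∩ B| = 3; needs |A ∩ B| ≥ 4 — false.
(b) Rotterdam: |A| = 9, |A ∩ B| = 8; needs A ⊄ B (|A ∖ B| ≥ 1) — true.
(c) Antwerp: |A| = 7, |A ∩ B| = 4; needs |A ∩ B| ≤ |A ∖ B| — false.
(d) Le Havre: |A| = 9, |A ∩ B| = 5; needs |A ∖ B| = 3 — false.
(e) Felixstowe: |A| = 7, |A ∩ B| = 4; needs |A ∩ B| ≤ |A ∖ B| — false.

1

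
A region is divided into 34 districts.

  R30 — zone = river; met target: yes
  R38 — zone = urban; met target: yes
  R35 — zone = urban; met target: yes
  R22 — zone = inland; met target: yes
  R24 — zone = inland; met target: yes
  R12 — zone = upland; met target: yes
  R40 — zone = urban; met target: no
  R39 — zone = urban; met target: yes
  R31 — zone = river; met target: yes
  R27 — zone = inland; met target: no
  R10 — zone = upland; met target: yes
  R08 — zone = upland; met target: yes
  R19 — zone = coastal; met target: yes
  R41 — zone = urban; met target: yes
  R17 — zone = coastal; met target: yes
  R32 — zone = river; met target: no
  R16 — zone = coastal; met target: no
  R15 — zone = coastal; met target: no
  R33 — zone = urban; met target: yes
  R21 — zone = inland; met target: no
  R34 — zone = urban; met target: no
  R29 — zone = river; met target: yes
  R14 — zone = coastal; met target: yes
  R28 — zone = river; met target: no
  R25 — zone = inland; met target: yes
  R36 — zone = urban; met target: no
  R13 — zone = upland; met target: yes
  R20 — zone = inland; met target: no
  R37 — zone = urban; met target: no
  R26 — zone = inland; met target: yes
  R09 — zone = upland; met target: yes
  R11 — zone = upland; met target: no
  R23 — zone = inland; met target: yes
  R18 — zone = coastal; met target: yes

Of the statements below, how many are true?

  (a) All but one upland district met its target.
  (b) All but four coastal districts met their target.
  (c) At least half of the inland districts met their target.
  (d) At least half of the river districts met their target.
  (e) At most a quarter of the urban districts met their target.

3

(a) upland: |A| = 6, |A ∩ B| = 5; needs |A ∖ B| = 1 — true.
(b) coastal: |A| = 6, |A ∩ B| = 4; needs |A ∖ B| = 4 — false.
(c) inland: |A| = 8, |A ∩ B| = 5; needs |A ∩ B| ≥ |A ∖ B| — true.
(d) river: |A| = 5, |A ∩ B| = 3; needs |A ∩ B| ≥ |A ∖ B| — true.
(e) urban: |A| = 9, |A ∩ B| = 5; needs |A ∩ B| / |A| ≤ 1/4 — false.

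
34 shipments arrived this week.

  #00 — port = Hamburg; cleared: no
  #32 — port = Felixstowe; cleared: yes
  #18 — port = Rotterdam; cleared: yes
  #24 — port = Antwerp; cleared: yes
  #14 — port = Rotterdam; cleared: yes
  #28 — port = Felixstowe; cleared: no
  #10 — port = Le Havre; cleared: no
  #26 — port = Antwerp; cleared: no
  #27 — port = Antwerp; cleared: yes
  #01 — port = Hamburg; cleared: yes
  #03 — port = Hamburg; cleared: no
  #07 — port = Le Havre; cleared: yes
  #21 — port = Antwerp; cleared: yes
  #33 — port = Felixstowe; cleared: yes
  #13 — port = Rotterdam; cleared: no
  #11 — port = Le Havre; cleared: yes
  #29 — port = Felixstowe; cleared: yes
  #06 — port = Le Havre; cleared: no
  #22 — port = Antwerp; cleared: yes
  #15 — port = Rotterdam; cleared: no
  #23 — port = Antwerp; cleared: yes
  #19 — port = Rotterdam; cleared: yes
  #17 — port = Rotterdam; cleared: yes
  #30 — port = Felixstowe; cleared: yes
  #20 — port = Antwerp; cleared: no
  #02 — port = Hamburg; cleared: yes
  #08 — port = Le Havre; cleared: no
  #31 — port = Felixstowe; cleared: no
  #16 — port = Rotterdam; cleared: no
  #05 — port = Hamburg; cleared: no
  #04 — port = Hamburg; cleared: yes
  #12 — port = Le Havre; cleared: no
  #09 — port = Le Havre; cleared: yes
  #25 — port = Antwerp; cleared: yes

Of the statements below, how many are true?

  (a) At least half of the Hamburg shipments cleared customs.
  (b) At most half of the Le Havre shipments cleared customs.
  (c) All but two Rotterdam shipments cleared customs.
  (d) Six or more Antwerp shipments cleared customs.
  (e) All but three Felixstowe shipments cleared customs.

(a) Hamburg: |A| = 6, |A ∩ B| = 3; needs |A ∩ B| ≥ |A ∖ B| — true.
(b) Le Havre: |A| = 7, |A ∩ B| = 3; needs |A ∩ B| ≤ |A ∖ B| — true.
(c) Rotterdam: |A| = 7, |A ∩ B| = 4; needs |A ∖ B| = 2 — false.
(d) Antwerp: |A| = 8, |A ∩ B| = 6; needs |A ∩ B| ≥ 6 — true.
(e) Felixstowe: |A| = 6, |A ∩ B| = 4; needs |A ∖ B| = 3 — false.

3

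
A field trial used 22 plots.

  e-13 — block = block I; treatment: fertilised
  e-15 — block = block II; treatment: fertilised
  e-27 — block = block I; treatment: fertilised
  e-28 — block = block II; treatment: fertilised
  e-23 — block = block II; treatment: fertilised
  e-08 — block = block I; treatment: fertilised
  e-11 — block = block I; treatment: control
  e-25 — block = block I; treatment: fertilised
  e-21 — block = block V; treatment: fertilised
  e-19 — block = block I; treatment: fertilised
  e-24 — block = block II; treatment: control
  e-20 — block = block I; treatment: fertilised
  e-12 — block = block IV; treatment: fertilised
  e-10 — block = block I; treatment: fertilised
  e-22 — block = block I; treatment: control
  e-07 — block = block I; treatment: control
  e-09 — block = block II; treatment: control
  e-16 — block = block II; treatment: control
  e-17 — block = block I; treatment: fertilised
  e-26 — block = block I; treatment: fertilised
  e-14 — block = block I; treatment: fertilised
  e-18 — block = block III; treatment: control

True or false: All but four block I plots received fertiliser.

The determiner here denotes the relation: |A ∖ B| = 4.
A (the restrictor) = {e-13, e-27, e-08, e-11, e-25, e-19, e-20, e-10, e-22, e-07, e-17, e-26, e-14}, |A| = 13.
A ∖ B = {e-11, e-22, e-07}, so |A ∖ B| = 3.
|A ∖ B| = 3, so the statement is false.

False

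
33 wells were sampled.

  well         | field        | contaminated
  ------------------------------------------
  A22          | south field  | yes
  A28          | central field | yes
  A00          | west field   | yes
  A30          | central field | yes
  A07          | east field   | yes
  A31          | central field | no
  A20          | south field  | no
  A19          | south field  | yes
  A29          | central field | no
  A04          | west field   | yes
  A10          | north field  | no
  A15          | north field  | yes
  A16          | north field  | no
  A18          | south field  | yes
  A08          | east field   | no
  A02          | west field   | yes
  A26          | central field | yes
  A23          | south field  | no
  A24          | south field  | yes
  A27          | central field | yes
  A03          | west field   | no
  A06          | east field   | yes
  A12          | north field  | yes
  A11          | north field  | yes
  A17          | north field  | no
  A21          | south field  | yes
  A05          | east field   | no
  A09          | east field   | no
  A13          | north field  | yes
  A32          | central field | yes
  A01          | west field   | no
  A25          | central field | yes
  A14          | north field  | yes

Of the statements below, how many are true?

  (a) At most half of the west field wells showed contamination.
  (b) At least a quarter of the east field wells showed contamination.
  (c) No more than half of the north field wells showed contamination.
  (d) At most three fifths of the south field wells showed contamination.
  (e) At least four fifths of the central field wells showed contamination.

(a) west field: |A| = 5, |A ∩ B| = 3; needs |A ∩ B| ≤ |A ∖ B| — false.
(b) east field: |A| = 5, |A ∩ B| = 2; needs |A ∩ B| / |A| ≥ 1/4 — true.
(c) north field: |A| = 8, |A ∩ B| = 5; needs |A ∩ B| ≤ |A ∖ B| — false.
(d) south field: |A| = 7, |A ∩ B| = 5; needs |A ∩ B| / |A| ≤ 3/5 — false.
(e) central field: |A| = 8, |A ∩ B| = 6; needs |A ∩ B| / |A| ≥ 4/5 — false.

1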